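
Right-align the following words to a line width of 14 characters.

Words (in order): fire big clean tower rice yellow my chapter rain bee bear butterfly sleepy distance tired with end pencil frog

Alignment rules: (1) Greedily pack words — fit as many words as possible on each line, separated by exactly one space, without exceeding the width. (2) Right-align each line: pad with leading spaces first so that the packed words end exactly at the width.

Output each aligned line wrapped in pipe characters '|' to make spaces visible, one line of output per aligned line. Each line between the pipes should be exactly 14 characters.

Line 1: ['fire', 'big', 'clean'] (min_width=14, slack=0)
Line 2: ['tower', 'rice'] (min_width=10, slack=4)
Line 3: ['yellow', 'my'] (min_width=9, slack=5)
Line 4: ['chapter', 'rain'] (min_width=12, slack=2)
Line 5: ['bee', 'bear'] (min_width=8, slack=6)
Line 6: ['butterfly'] (min_width=9, slack=5)
Line 7: ['sleepy'] (min_width=6, slack=8)
Line 8: ['distance', 'tired'] (min_width=14, slack=0)
Line 9: ['with', 'end'] (min_width=8, slack=6)
Line 10: ['pencil', 'frog'] (min_width=11, slack=3)

Answer: |fire big clean|
|    tower rice|
|     yellow my|
|  chapter rain|
|      bee bear|
|     butterfly|
|        sleepy|
|distance tired|
|      with end|
|   pencil frog|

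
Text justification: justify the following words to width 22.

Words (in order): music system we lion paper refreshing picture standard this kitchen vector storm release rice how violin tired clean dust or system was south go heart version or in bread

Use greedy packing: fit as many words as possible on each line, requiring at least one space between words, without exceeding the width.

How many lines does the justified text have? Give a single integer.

Answer: 9

Derivation:
Line 1: ['music', 'system', 'we', 'lion'] (min_width=20, slack=2)
Line 2: ['paper', 'refreshing'] (min_width=16, slack=6)
Line 3: ['picture', 'standard', 'this'] (min_width=21, slack=1)
Line 4: ['kitchen', 'vector', 'storm'] (min_width=20, slack=2)
Line 5: ['release', 'rice', 'how'] (min_width=16, slack=6)
Line 6: ['violin', 'tired', 'clean'] (min_width=18, slack=4)
Line 7: ['dust', 'or', 'system', 'was'] (min_width=18, slack=4)
Line 8: ['south', 'go', 'heart', 'version'] (min_width=22, slack=0)
Line 9: ['or', 'in', 'bread'] (min_width=11, slack=11)
Total lines: 9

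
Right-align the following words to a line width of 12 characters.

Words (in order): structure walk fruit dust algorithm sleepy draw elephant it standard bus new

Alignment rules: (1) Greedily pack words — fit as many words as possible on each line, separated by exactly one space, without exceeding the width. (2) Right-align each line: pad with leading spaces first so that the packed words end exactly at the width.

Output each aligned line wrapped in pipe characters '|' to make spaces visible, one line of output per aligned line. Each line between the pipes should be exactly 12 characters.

Line 1: ['structure'] (min_width=9, slack=3)
Line 2: ['walk', 'fruit'] (min_width=10, slack=2)
Line 3: ['dust'] (min_width=4, slack=8)
Line 4: ['algorithm'] (min_width=9, slack=3)
Line 5: ['sleepy', 'draw'] (min_width=11, slack=1)
Line 6: ['elephant', 'it'] (min_width=11, slack=1)
Line 7: ['standard', 'bus'] (min_width=12, slack=0)
Line 8: ['new'] (min_width=3, slack=9)

Answer: |   structure|
|  walk fruit|
|        dust|
|   algorithm|
| sleepy draw|
| elephant it|
|standard bus|
|         new|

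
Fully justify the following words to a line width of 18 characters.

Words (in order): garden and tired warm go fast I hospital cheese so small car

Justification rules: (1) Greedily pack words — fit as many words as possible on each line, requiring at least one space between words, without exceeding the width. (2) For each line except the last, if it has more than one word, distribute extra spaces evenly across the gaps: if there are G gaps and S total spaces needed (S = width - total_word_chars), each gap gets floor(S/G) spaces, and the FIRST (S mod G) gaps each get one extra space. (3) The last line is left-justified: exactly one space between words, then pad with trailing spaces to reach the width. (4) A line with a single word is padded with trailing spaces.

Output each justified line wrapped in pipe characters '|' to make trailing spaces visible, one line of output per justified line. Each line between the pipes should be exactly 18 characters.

Line 1: ['garden', 'and', 'tired'] (min_width=16, slack=2)
Line 2: ['warm', 'go', 'fast', 'I'] (min_width=14, slack=4)
Line 3: ['hospital', 'cheese', 'so'] (min_width=18, slack=0)
Line 4: ['small', 'car'] (min_width=9, slack=9)

Answer: |garden  and  tired|
|warm   go  fast  I|
|hospital cheese so|
|small car         |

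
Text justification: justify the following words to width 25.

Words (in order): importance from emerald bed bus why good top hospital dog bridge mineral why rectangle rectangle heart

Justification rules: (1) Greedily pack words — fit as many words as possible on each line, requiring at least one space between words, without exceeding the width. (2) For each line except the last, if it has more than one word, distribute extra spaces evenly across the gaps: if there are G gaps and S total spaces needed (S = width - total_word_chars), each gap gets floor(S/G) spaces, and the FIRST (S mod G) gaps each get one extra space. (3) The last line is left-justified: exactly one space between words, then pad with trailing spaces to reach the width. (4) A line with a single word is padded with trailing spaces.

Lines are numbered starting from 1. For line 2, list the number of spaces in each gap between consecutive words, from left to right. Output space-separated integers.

Line 1: ['importance', 'from', 'emerald'] (min_width=23, slack=2)
Line 2: ['bed', 'bus', 'why', 'good', 'top'] (min_width=20, slack=5)
Line 3: ['hospital', 'dog', 'bridge'] (min_width=19, slack=6)
Line 4: ['mineral', 'why', 'rectangle'] (min_width=21, slack=4)
Line 5: ['rectangle', 'heart'] (min_width=15, slack=10)

Answer: 3 2 2 2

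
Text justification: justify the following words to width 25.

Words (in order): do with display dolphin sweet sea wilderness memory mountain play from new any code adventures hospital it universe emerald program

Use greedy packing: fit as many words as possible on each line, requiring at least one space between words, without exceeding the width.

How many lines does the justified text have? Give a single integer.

Line 1: ['do', 'with', 'display', 'dolphin'] (min_width=23, slack=2)
Line 2: ['sweet', 'sea', 'wilderness'] (min_width=20, slack=5)
Line 3: ['memory', 'mountain', 'play', 'from'] (min_width=25, slack=0)
Line 4: ['new', 'any', 'code', 'adventures'] (min_width=23, slack=2)
Line 5: ['hospital', 'it', 'universe'] (min_width=20, slack=5)
Line 6: ['emerald', 'program'] (min_width=15, slack=10)
Total lines: 6

Answer: 6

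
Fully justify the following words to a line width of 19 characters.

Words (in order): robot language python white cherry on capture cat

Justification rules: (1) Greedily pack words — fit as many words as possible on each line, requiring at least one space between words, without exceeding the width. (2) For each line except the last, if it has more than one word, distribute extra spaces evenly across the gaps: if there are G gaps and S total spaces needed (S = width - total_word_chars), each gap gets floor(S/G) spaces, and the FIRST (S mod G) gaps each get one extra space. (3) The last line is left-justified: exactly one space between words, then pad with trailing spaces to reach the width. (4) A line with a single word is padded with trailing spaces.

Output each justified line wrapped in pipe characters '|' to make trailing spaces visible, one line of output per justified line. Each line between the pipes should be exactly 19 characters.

Answer: |robot      language|
|python white cherry|
|on capture cat     |

Derivation:
Line 1: ['robot', 'language'] (min_width=14, slack=5)
Line 2: ['python', 'white', 'cherry'] (min_width=19, slack=0)
Line 3: ['on', 'capture', 'cat'] (min_width=14, slack=5)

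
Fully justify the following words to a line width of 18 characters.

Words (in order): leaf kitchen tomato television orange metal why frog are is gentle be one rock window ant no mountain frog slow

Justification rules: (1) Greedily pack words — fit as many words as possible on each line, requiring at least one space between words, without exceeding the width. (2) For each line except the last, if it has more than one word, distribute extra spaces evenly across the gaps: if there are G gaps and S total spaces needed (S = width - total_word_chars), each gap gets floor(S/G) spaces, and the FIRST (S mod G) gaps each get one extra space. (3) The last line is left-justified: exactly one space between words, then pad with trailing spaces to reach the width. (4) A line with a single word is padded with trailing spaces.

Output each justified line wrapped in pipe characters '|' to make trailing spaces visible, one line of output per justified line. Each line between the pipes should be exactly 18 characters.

Line 1: ['leaf', 'kitchen'] (min_width=12, slack=6)
Line 2: ['tomato', 'television'] (min_width=17, slack=1)
Line 3: ['orange', 'metal', 'why'] (min_width=16, slack=2)
Line 4: ['frog', 'are', 'is', 'gentle'] (min_width=18, slack=0)
Line 5: ['be', 'one', 'rock', 'window'] (min_width=18, slack=0)
Line 6: ['ant', 'no', 'mountain'] (min_width=15, slack=3)
Line 7: ['frog', 'slow'] (min_width=9, slack=9)

Answer: |leaf       kitchen|
|tomato  television|
|orange  metal  why|
|frog are is gentle|
|be one rock window|
|ant   no  mountain|
|frog slow         |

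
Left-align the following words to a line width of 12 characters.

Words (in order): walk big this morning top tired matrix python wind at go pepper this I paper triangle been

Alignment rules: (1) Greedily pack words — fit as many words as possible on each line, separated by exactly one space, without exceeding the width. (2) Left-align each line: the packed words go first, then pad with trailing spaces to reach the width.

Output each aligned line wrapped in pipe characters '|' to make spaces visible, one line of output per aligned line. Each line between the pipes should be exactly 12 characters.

Answer: |walk big    |
|this morning|
|top tired   |
|matrix      |
|python wind |
|at go pepper|
|this I paper|
|triangle    |
|been        |

Derivation:
Line 1: ['walk', 'big'] (min_width=8, slack=4)
Line 2: ['this', 'morning'] (min_width=12, slack=0)
Line 3: ['top', 'tired'] (min_width=9, slack=3)
Line 4: ['matrix'] (min_width=6, slack=6)
Line 5: ['python', 'wind'] (min_width=11, slack=1)
Line 6: ['at', 'go', 'pepper'] (min_width=12, slack=0)
Line 7: ['this', 'I', 'paper'] (min_width=12, slack=0)
Line 8: ['triangle'] (min_width=8, slack=4)
Line 9: ['been'] (min_width=4, slack=8)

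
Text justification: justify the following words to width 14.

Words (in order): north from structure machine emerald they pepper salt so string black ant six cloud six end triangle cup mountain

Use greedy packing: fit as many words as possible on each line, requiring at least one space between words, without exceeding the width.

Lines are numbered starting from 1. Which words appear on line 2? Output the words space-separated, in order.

Answer: structure

Derivation:
Line 1: ['north', 'from'] (min_width=10, slack=4)
Line 2: ['structure'] (min_width=9, slack=5)
Line 3: ['machine'] (min_width=7, slack=7)
Line 4: ['emerald', 'they'] (min_width=12, slack=2)
Line 5: ['pepper', 'salt', 'so'] (min_width=14, slack=0)
Line 6: ['string', 'black'] (min_width=12, slack=2)
Line 7: ['ant', 'six', 'cloud'] (min_width=13, slack=1)
Line 8: ['six', 'end'] (min_width=7, slack=7)
Line 9: ['triangle', 'cup'] (min_width=12, slack=2)
Line 10: ['mountain'] (min_width=8, slack=6)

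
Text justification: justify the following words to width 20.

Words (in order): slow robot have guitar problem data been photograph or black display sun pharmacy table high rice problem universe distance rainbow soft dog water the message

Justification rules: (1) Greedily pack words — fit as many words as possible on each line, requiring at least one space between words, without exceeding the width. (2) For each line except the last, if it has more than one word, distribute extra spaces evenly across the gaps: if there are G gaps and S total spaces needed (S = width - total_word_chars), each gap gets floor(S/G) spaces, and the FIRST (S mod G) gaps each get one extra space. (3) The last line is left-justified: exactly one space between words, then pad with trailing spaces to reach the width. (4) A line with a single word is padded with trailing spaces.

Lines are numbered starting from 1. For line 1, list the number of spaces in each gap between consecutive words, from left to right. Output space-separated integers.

Line 1: ['slow', 'robot', 'have'] (min_width=15, slack=5)
Line 2: ['guitar', 'problem', 'data'] (min_width=19, slack=1)
Line 3: ['been', 'photograph', 'or'] (min_width=18, slack=2)
Line 4: ['black', 'display', 'sun'] (min_width=17, slack=3)
Line 5: ['pharmacy', 'table', 'high'] (min_width=19, slack=1)
Line 6: ['rice', 'problem'] (min_width=12, slack=8)
Line 7: ['universe', 'distance'] (min_width=17, slack=3)
Line 8: ['rainbow', 'soft', 'dog'] (min_width=16, slack=4)
Line 9: ['water', 'the', 'message'] (min_width=17, slack=3)

Answer: 4 3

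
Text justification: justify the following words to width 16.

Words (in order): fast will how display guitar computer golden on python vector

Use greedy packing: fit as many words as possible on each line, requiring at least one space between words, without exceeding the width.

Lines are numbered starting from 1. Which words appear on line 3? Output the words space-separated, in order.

Line 1: ['fast', 'will', 'how'] (min_width=13, slack=3)
Line 2: ['display', 'guitar'] (min_width=14, slack=2)
Line 3: ['computer', 'golden'] (min_width=15, slack=1)
Line 4: ['on', 'python', 'vector'] (min_width=16, slack=0)

Answer: computer golden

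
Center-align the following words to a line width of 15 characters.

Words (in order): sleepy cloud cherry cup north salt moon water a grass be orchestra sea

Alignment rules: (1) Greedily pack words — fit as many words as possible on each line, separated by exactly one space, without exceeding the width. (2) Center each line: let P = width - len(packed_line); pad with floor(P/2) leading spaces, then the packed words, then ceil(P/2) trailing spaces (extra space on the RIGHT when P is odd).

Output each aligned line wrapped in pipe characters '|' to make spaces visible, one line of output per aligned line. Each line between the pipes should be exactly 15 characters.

Answer: | sleepy cloud  |
|  cherry cup   |
|north salt moon|
| water a grass |
| be orchestra  |
|      sea      |

Derivation:
Line 1: ['sleepy', 'cloud'] (min_width=12, slack=3)
Line 2: ['cherry', 'cup'] (min_width=10, slack=5)
Line 3: ['north', 'salt', 'moon'] (min_width=15, slack=0)
Line 4: ['water', 'a', 'grass'] (min_width=13, slack=2)
Line 5: ['be', 'orchestra'] (min_width=12, slack=3)
Line 6: ['sea'] (min_width=3, slack=12)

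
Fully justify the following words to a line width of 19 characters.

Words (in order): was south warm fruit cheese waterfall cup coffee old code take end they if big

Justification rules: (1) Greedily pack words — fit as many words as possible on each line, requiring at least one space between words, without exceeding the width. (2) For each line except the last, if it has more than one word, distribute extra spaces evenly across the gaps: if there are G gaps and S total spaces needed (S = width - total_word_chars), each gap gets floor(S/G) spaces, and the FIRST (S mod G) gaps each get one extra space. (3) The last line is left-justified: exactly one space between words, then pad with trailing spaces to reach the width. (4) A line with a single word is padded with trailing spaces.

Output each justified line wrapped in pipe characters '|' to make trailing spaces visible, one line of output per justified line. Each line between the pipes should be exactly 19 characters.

Answer: |was    south   warm|
|fruit        cheese|
|waterfall       cup|
|coffee   old   code|
|take  end  they  if|
|big                |

Derivation:
Line 1: ['was', 'south', 'warm'] (min_width=14, slack=5)
Line 2: ['fruit', 'cheese'] (min_width=12, slack=7)
Line 3: ['waterfall', 'cup'] (min_width=13, slack=6)
Line 4: ['coffee', 'old', 'code'] (min_width=15, slack=4)
Line 5: ['take', 'end', 'they', 'if'] (min_width=16, slack=3)
Line 6: ['big'] (min_width=3, slack=16)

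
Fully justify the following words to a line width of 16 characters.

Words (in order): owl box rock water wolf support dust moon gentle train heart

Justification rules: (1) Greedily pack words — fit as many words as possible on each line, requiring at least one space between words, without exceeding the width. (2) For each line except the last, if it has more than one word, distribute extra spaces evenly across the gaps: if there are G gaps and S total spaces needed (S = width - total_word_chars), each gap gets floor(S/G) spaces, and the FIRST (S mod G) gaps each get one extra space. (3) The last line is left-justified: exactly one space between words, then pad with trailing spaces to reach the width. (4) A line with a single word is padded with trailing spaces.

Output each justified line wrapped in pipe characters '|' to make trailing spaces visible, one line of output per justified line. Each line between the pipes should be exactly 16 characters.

Line 1: ['owl', 'box', 'rock'] (min_width=12, slack=4)
Line 2: ['water', 'wolf'] (min_width=10, slack=6)
Line 3: ['support', 'dust'] (min_width=12, slack=4)
Line 4: ['moon', 'gentle'] (min_width=11, slack=5)
Line 5: ['train', 'heart'] (min_width=11, slack=5)

Answer: |owl   box   rock|
|water       wolf|
|support     dust|
|moon      gentle|
|train heart     |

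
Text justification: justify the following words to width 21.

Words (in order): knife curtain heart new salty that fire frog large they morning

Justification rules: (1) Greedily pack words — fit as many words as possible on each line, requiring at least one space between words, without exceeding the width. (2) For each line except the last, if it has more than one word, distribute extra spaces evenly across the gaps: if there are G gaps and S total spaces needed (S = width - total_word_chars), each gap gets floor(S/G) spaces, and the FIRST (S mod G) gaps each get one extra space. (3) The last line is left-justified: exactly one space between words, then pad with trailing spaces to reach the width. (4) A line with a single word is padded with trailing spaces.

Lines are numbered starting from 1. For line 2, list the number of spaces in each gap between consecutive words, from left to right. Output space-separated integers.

Line 1: ['knife', 'curtain', 'heart'] (min_width=19, slack=2)
Line 2: ['new', 'salty', 'that', 'fire'] (min_width=19, slack=2)
Line 3: ['frog', 'large', 'they'] (min_width=15, slack=6)
Line 4: ['morning'] (min_width=7, slack=14)

Answer: 2 2 1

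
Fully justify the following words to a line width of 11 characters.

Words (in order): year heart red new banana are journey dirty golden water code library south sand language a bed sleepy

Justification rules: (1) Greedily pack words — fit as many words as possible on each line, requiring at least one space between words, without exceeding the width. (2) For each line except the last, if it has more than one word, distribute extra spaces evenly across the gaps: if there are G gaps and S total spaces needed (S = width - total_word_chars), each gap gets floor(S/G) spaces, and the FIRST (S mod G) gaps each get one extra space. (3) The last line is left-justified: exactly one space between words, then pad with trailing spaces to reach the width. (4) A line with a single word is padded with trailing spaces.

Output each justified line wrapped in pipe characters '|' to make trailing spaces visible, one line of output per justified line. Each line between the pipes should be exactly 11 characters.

Answer: |year  heart|
|red     new|
|banana  are|
|journey    |
|dirty      |
|golden     |
|water  code|
|library    |
|south  sand|
|language  a|
|bed sleepy |

Derivation:
Line 1: ['year', 'heart'] (min_width=10, slack=1)
Line 2: ['red', 'new'] (min_width=7, slack=4)
Line 3: ['banana', 'are'] (min_width=10, slack=1)
Line 4: ['journey'] (min_width=7, slack=4)
Line 5: ['dirty'] (min_width=5, slack=6)
Line 6: ['golden'] (min_width=6, slack=5)
Line 7: ['water', 'code'] (min_width=10, slack=1)
Line 8: ['library'] (min_width=7, slack=4)
Line 9: ['south', 'sand'] (min_width=10, slack=1)
Line 10: ['language', 'a'] (min_width=10, slack=1)
Line 11: ['bed', 'sleepy'] (min_width=10, slack=1)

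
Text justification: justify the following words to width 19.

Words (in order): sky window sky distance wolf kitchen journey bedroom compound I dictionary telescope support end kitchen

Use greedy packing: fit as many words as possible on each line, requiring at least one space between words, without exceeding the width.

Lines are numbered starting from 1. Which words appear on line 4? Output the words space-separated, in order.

Answer: bedroom compound I

Derivation:
Line 1: ['sky', 'window', 'sky'] (min_width=14, slack=5)
Line 2: ['distance', 'wolf'] (min_width=13, slack=6)
Line 3: ['kitchen', 'journey'] (min_width=15, slack=4)
Line 4: ['bedroom', 'compound', 'I'] (min_width=18, slack=1)
Line 5: ['dictionary'] (min_width=10, slack=9)
Line 6: ['telescope', 'support'] (min_width=17, slack=2)
Line 7: ['end', 'kitchen'] (min_width=11, slack=8)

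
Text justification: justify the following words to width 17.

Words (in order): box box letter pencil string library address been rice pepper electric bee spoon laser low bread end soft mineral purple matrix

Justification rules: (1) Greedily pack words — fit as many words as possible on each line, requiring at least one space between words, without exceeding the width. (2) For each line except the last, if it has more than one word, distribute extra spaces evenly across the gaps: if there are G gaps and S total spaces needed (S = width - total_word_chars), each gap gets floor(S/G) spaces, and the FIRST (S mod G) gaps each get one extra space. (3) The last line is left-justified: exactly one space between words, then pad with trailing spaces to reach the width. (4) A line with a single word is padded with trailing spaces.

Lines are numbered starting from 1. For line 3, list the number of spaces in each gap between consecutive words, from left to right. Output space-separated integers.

Line 1: ['box', 'box', 'letter'] (min_width=14, slack=3)
Line 2: ['pencil', 'string'] (min_width=13, slack=4)
Line 3: ['library', 'address'] (min_width=15, slack=2)
Line 4: ['been', 'rice', 'pepper'] (min_width=16, slack=1)
Line 5: ['electric', 'bee'] (min_width=12, slack=5)
Line 6: ['spoon', 'laser', 'low'] (min_width=15, slack=2)
Line 7: ['bread', 'end', 'soft'] (min_width=14, slack=3)
Line 8: ['mineral', 'purple'] (min_width=14, slack=3)
Line 9: ['matrix'] (min_width=6, slack=11)

Answer: 3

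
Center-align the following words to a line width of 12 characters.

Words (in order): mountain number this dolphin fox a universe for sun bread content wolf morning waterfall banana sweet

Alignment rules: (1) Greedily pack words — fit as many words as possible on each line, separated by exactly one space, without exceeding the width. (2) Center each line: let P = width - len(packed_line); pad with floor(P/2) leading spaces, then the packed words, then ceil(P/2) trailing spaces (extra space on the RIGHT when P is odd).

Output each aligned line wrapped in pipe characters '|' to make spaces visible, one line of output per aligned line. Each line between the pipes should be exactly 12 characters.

Line 1: ['mountain'] (min_width=8, slack=4)
Line 2: ['number', 'this'] (min_width=11, slack=1)
Line 3: ['dolphin', 'fox'] (min_width=11, slack=1)
Line 4: ['a', 'universe'] (min_width=10, slack=2)
Line 5: ['for', 'sun'] (min_width=7, slack=5)
Line 6: ['bread'] (min_width=5, slack=7)
Line 7: ['content', 'wolf'] (min_width=12, slack=0)
Line 8: ['morning'] (min_width=7, slack=5)
Line 9: ['waterfall'] (min_width=9, slack=3)
Line 10: ['banana', 'sweet'] (min_width=12, slack=0)

Answer: |  mountain  |
|number this |
|dolphin fox |
| a universe |
|  for sun   |
|   bread    |
|content wolf|
|  morning   |
| waterfall  |
|banana sweet|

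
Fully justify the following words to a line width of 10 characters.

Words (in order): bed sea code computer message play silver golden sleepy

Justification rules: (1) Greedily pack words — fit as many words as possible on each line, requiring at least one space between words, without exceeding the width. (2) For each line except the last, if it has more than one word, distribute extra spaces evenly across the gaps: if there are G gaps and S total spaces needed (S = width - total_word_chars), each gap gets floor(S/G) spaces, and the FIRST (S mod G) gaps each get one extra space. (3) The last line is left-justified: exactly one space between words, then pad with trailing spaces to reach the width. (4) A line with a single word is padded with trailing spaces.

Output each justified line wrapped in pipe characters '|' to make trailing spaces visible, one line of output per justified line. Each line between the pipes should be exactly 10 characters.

Answer: |bed    sea|
|code      |
|computer  |
|message   |
|play      |
|silver    |
|golden    |
|sleepy    |

Derivation:
Line 1: ['bed', 'sea'] (min_width=7, slack=3)
Line 2: ['code'] (min_width=4, slack=6)
Line 3: ['computer'] (min_width=8, slack=2)
Line 4: ['message'] (min_width=7, slack=3)
Line 5: ['play'] (min_width=4, slack=6)
Line 6: ['silver'] (min_width=6, slack=4)
Line 7: ['golden'] (min_width=6, slack=4)
Line 8: ['sleepy'] (min_width=6, slack=4)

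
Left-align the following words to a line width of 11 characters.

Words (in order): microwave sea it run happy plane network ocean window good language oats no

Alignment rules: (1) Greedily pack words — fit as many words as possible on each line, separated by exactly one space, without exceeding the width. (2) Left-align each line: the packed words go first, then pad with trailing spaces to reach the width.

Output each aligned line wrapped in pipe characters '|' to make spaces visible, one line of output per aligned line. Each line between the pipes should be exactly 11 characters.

Answer: |microwave  |
|sea it run |
|happy plane|
|network    |
|ocean      |
|window good|
|language   |
|oats no    |

Derivation:
Line 1: ['microwave'] (min_width=9, slack=2)
Line 2: ['sea', 'it', 'run'] (min_width=10, slack=1)
Line 3: ['happy', 'plane'] (min_width=11, slack=0)
Line 4: ['network'] (min_width=7, slack=4)
Line 5: ['ocean'] (min_width=5, slack=6)
Line 6: ['window', 'good'] (min_width=11, slack=0)
Line 7: ['language'] (min_width=8, slack=3)
Line 8: ['oats', 'no'] (min_width=7, slack=4)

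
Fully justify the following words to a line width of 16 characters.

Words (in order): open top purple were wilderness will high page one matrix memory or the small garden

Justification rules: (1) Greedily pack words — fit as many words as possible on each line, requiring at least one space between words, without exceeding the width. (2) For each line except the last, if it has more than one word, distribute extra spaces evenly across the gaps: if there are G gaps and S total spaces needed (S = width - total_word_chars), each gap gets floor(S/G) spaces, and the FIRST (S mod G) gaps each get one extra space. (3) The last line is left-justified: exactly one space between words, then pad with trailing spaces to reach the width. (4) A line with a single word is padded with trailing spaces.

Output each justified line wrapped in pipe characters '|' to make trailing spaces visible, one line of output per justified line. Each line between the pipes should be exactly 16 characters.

Answer: |open  top purple|
|were  wilderness|
|will  high  page|
|one       matrix|
|memory   or  the|
|small garden    |

Derivation:
Line 1: ['open', 'top', 'purple'] (min_width=15, slack=1)
Line 2: ['were', 'wilderness'] (min_width=15, slack=1)
Line 3: ['will', 'high', 'page'] (min_width=14, slack=2)
Line 4: ['one', 'matrix'] (min_width=10, slack=6)
Line 5: ['memory', 'or', 'the'] (min_width=13, slack=3)
Line 6: ['small', 'garden'] (min_width=12, slack=4)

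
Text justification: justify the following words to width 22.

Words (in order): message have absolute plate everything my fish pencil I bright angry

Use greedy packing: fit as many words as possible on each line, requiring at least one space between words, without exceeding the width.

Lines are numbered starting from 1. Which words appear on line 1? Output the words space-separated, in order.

Line 1: ['message', 'have', 'absolute'] (min_width=21, slack=1)
Line 2: ['plate', 'everything', 'my'] (min_width=19, slack=3)
Line 3: ['fish', 'pencil', 'I', 'bright'] (min_width=20, slack=2)
Line 4: ['angry'] (min_width=5, slack=17)

Answer: message have absolute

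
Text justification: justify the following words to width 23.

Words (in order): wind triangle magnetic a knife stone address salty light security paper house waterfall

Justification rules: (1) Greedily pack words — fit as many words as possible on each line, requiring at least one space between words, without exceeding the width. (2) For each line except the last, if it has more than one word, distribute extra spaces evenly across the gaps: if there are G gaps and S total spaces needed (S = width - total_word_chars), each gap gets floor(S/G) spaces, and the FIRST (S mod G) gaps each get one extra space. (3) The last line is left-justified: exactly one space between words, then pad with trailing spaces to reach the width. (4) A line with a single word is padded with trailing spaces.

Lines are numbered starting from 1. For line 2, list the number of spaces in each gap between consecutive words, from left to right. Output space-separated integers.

Line 1: ['wind', 'triangle', 'magnetic'] (min_width=22, slack=1)
Line 2: ['a', 'knife', 'stone', 'address'] (min_width=21, slack=2)
Line 3: ['salty', 'light', 'security'] (min_width=20, slack=3)
Line 4: ['paper', 'house', 'waterfall'] (min_width=21, slack=2)

Answer: 2 2 1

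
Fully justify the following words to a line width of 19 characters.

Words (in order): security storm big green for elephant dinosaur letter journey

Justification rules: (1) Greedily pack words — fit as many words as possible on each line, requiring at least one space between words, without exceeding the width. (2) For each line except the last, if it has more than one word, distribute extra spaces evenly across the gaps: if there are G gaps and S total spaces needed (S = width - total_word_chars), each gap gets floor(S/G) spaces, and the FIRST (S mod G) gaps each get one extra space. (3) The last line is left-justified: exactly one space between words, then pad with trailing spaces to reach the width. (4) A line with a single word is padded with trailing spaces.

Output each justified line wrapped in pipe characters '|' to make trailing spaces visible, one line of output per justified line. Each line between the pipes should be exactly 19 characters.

Line 1: ['security', 'storm', 'big'] (min_width=18, slack=1)
Line 2: ['green', 'for', 'elephant'] (min_width=18, slack=1)
Line 3: ['dinosaur', 'letter'] (min_width=15, slack=4)
Line 4: ['journey'] (min_width=7, slack=12)

Answer: |security  storm big|
|green  for elephant|
|dinosaur     letter|
|journey            |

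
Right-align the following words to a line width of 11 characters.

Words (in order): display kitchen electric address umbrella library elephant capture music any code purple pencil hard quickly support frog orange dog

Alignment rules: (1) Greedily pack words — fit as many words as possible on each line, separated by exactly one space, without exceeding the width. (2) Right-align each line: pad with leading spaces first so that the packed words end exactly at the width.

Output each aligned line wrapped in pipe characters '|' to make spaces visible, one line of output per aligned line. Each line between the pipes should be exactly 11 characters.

Line 1: ['display'] (min_width=7, slack=4)
Line 2: ['kitchen'] (min_width=7, slack=4)
Line 3: ['electric'] (min_width=8, slack=3)
Line 4: ['address'] (min_width=7, slack=4)
Line 5: ['umbrella'] (min_width=8, slack=3)
Line 6: ['library'] (min_width=7, slack=4)
Line 7: ['elephant'] (min_width=8, slack=3)
Line 8: ['capture'] (min_width=7, slack=4)
Line 9: ['music', 'any'] (min_width=9, slack=2)
Line 10: ['code', 'purple'] (min_width=11, slack=0)
Line 11: ['pencil', 'hard'] (min_width=11, slack=0)
Line 12: ['quickly'] (min_width=7, slack=4)
Line 13: ['support'] (min_width=7, slack=4)
Line 14: ['frog', 'orange'] (min_width=11, slack=0)
Line 15: ['dog'] (min_width=3, slack=8)

Answer: |    display|
|    kitchen|
|   electric|
|    address|
|   umbrella|
|    library|
|   elephant|
|    capture|
|  music any|
|code purple|
|pencil hard|
|    quickly|
|    support|
|frog orange|
|        dog|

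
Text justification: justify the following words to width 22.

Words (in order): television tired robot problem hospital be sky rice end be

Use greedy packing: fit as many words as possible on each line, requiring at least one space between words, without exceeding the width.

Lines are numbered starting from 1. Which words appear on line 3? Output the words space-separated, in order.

Answer: sky rice end be

Derivation:
Line 1: ['television', 'tired', 'robot'] (min_width=22, slack=0)
Line 2: ['problem', 'hospital', 'be'] (min_width=19, slack=3)
Line 3: ['sky', 'rice', 'end', 'be'] (min_width=15, slack=7)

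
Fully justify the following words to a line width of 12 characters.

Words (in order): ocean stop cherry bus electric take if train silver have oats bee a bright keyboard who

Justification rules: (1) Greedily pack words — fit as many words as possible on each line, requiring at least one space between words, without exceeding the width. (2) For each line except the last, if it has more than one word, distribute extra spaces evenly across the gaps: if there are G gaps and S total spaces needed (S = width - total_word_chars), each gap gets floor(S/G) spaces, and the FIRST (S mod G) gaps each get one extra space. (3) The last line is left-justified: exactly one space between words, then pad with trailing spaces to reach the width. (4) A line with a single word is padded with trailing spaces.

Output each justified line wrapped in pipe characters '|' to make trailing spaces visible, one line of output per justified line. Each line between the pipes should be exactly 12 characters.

Answer: |ocean   stop|
|cherry   bus|
|electric    |
|take      if|
|train silver|
|have    oats|
|bee a bright|
|keyboard who|

Derivation:
Line 1: ['ocean', 'stop'] (min_width=10, slack=2)
Line 2: ['cherry', 'bus'] (min_width=10, slack=2)
Line 3: ['electric'] (min_width=8, slack=4)
Line 4: ['take', 'if'] (min_width=7, slack=5)
Line 5: ['train', 'silver'] (min_width=12, slack=0)
Line 6: ['have', 'oats'] (min_width=9, slack=3)
Line 7: ['bee', 'a', 'bright'] (min_width=12, slack=0)
Line 8: ['keyboard', 'who'] (min_width=12, slack=0)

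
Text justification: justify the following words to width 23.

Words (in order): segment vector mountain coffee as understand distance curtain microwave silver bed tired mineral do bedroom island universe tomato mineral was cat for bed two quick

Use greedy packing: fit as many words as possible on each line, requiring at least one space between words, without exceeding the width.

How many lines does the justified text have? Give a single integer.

Answer: 8

Derivation:
Line 1: ['segment', 'vector', 'mountain'] (min_width=23, slack=0)
Line 2: ['coffee', 'as', 'understand'] (min_width=20, slack=3)
Line 3: ['distance', 'curtain'] (min_width=16, slack=7)
Line 4: ['microwave', 'silver', 'bed'] (min_width=20, slack=3)
Line 5: ['tired', 'mineral', 'do'] (min_width=16, slack=7)
Line 6: ['bedroom', 'island', 'universe'] (min_width=23, slack=0)
Line 7: ['tomato', 'mineral', 'was', 'cat'] (min_width=22, slack=1)
Line 8: ['for', 'bed', 'two', 'quick'] (min_width=17, slack=6)
Total lines: 8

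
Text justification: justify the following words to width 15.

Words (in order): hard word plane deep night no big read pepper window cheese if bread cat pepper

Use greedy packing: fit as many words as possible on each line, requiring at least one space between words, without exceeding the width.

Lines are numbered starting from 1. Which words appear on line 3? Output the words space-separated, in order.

Answer: big read pepper

Derivation:
Line 1: ['hard', 'word', 'plane'] (min_width=15, slack=0)
Line 2: ['deep', 'night', 'no'] (min_width=13, slack=2)
Line 3: ['big', 'read', 'pepper'] (min_width=15, slack=0)
Line 4: ['window', 'cheese'] (min_width=13, slack=2)
Line 5: ['if', 'bread', 'cat'] (min_width=12, slack=3)
Line 6: ['pepper'] (min_width=6, slack=9)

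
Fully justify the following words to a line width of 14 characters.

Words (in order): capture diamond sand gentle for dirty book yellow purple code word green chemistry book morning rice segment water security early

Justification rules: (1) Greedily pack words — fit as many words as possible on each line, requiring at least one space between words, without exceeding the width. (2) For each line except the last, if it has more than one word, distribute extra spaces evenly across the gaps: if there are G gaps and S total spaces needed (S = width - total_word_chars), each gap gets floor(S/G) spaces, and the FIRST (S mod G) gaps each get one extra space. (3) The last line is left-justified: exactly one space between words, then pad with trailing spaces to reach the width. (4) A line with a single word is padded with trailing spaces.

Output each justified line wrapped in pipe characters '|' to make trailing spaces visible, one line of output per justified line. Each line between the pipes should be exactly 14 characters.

Answer: |capture       |
|diamond   sand|
|gentle     for|
|dirty     book|
|yellow  purple|
|code      word|
|green         |
|chemistry book|
|morning   rice|
|segment  water|
|security early|

Derivation:
Line 1: ['capture'] (min_width=7, slack=7)
Line 2: ['diamond', 'sand'] (min_width=12, slack=2)
Line 3: ['gentle', 'for'] (min_width=10, slack=4)
Line 4: ['dirty', 'book'] (min_width=10, slack=4)
Line 5: ['yellow', 'purple'] (min_width=13, slack=1)
Line 6: ['code', 'word'] (min_width=9, slack=5)
Line 7: ['green'] (min_width=5, slack=9)
Line 8: ['chemistry', 'book'] (min_width=14, slack=0)
Line 9: ['morning', 'rice'] (min_width=12, slack=2)
Line 10: ['segment', 'water'] (min_width=13, slack=1)
Line 11: ['security', 'early'] (min_width=14, slack=0)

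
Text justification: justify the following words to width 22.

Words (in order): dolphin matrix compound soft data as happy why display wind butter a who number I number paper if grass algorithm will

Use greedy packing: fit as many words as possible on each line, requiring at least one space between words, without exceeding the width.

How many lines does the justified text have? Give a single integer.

Line 1: ['dolphin', 'matrix'] (min_width=14, slack=8)
Line 2: ['compound', 'soft', 'data', 'as'] (min_width=21, slack=1)
Line 3: ['happy', 'why', 'display', 'wind'] (min_width=22, slack=0)
Line 4: ['butter', 'a', 'who', 'number', 'I'] (min_width=21, slack=1)
Line 5: ['number', 'paper', 'if', 'grass'] (min_width=21, slack=1)
Line 6: ['algorithm', 'will'] (min_width=14, slack=8)
Total lines: 6

Answer: 6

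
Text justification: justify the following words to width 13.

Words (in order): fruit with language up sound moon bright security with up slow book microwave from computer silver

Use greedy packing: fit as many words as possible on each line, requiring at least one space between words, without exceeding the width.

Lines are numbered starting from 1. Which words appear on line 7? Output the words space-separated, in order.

Answer: microwave

Derivation:
Line 1: ['fruit', 'with'] (min_width=10, slack=3)
Line 2: ['language', 'up'] (min_width=11, slack=2)
Line 3: ['sound', 'moon'] (min_width=10, slack=3)
Line 4: ['bright'] (min_width=6, slack=7)
Line 5: ['security', 'with'] (min_width=13, slack=0)
Line 6: ['up', 'slow', 'book'] (min_width=12, slack=1)
Line 7: ['microwave'] (min_width=9, slack=4)
Line 8: ['from', 'computer'] (min_width=13, slack=0)
Line 9: ['silver'] (min_width=6, slack=7)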